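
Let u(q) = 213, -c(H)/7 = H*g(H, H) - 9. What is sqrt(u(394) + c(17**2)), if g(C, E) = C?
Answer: I*sqrt(584371) ≈ 764.44*I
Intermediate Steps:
c(H) = 63 - 7*H**2 (c(H) = -7*(H*H - 9) = -7*(H**2 - 9) = -7*(-9 + H**2) = 63 - 7*H**2)
sqrt(u(394) + c(17**2)) = sqrt(213 + (63 - 7*(17**2)**2)) = sqrt(213 + (63 - 7*289**2)) = sqrt(213 + (63 - 7*83521)) = sqrt(213 + (63 - 584647)) = sqrt(213 - 584584) = sqrt(-584371) = I*sqrt(584371)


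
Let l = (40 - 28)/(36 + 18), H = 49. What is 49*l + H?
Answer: 539/9 ≈ 59.889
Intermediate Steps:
l = 2/9 (l = 12/54 = 12*(1/54) = 2/9 ≈ 0.22222)
49*l + H = 49*(2/9) + 49 = 98/9 + 49 = 539/9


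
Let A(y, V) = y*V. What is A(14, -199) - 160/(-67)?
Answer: -186502/67 ≈ -2783.6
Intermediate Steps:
A(y, V) = V*y
A(14, -199) - 160/(-67) = -199*14 - 160/(-67) = -2786 - 1/67*(-160) = -2786 + 160/67 = -186502/67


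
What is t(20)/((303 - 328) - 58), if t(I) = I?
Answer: -20/83 ≈ -0.24096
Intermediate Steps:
t(20)/((303 - 328) - 58) = 20/((303 - 328) - 58) = 20/(-25 - 58) = 20/(-83) = 20*(-1/83) = -20/83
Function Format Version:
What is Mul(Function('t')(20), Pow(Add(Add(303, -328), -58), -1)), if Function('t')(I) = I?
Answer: Rational(-20, 83) ≈ -0.24096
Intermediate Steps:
Mul(Function('t')(20), Pow(Add(Add(303, -328), -58), -1)) = Mul(20, Pow(Add(Add(303, -328), -58), -1)) = Mul(20, Pow(Add(-25, -58), -1)) = Mul(20, Pow(-83, -1)) = Mul(20, Rational(-1, 83)) = Rational(-20, 83)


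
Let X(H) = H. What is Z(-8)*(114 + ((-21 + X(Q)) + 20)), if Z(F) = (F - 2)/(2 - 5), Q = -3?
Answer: 1100/3 ≈ 366.67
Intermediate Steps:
Z(F) = ⅔ - F/3 (Z(F) = (-2 + F)/(-3) = (-2 + F)*(-⅓) = ⅔ - F/3)
Z(-8)*(114 + ((-21 + X(Q)) + 20)) = (⅔ - ⅓*(-8))*(114 + ((-21 - 3) + 20)) = (⅔ + 8/3)*(114 + (-24 + 20)) = 10*(114 - 4)/3 = (10/3)*110 = 1100/3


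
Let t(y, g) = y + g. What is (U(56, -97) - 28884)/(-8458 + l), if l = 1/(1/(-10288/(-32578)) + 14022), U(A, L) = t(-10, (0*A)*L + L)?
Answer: 2091568943887/610206270162 ≈ 3.4276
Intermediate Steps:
t(y, g) = g + y
U(A, L) = -10 + L (U(A, L) = ((0*A)*L + L) - 10 = (0*L + L) - 10 = (0 + L) - 10 = L - 10 = -10 + L)
l = 5144/72145457 (l = 1/(1/(-10288*(-1/32578)) + 14022) = 1/(1/(5144/16289) + 14022) = 1/(16289/5144 + 14022) = 1/(72145457/5144) = 5144/72145457 ≈ 7.1300e-5)
(U(56, -97) - 28884)/(-8458 + l) = ((-10 - 97) - 28884)/(-8458 + 5144/72145457) = (-107 - 28884)/(-610206270162/72145457) = -28991*(-72145457/610206270162) = 2091568943887/610206270162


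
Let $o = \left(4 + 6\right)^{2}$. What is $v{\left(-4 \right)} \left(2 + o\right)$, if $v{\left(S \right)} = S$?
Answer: $-408$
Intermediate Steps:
$o = 100$ ($o = 10^{2} = 100$)
$v{\left(-4 \right)} \left(2 + o\right) = - 4 \left(2 + 100\right) = \left(-4\right) 102 = -408$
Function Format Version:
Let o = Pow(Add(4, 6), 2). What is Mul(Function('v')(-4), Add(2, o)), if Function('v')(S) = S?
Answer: -408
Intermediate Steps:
o = 100 (o = Pow(10, 2) = 100)
Mul(Function('v')(-4), Add(2, o)) = Mul(-4, Add(2, 100)) = Mul(-4, 102) = -408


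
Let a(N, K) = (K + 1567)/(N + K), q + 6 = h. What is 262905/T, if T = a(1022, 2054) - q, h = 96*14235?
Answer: -269565260/1401172161 ≈ -0.19239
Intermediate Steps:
h = 1366560
q = 1366554 (q = -6 + 1366560 = 1366554)
a(N, K) = (1567 + K)/(K + N)
T = -4203516483/3076 (T = (1567 + 2054)/(2054 + 1022) - 1*1366554 = 3621/3076 - 1366554 = -4203516483/3076 ≈ -1.3666e+6)
262905/T = 262905/(-4203516483/3076) = 262905*(-3076/4203516483) = -269565260/1401172161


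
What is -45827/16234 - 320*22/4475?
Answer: -63872637/14529430 ≈ -4.3961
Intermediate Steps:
-45827/16234 - 320*22/4475 = -45827*1/16234 - 7040*1/4475 = -45827/16234 - 1408/895 = -63872637/14529430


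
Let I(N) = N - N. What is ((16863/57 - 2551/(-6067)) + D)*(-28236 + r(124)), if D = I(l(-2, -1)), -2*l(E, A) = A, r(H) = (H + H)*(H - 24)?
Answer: -117343097136/115273 ≈ -1.0180e+6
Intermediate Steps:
r(H) = 2*H*(-24 + H) (r(H) = (2*H)*(-24 + H) = 2*H*(-24 + H))
l(E, A) = -A/2
I(N) = 0
D = 0
((16863/57 - 2551/(-6067)) + D)*(-28236 + r(124)) = ((16863/57 - 2551/(-6067)) + 0)*(-28236 + 2*124*(-24 + 124)) = ((16863*(1/57) - 2551*(-1/6067)) + 0)*(-28236 + 2*124*100) = ((5621/19 + 2551/6067) + 0)*(-28236 + 24800) = (34151076/115273 + 0)*(-3436) = (34151076/115273)*(-3436) = -117343097136/115273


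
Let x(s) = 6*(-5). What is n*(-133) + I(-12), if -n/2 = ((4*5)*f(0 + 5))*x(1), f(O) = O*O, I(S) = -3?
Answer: -3990003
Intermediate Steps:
f(O) = O²
x(s) = -30
n = 30000 (n = -2*(4*5)*(0 + 5)²*(-30) = -2*20*5²*(-30) = -2*20*25*(-30) = -1000*(-30) = -2*(-15000) = 30000)
n*(-133) + I(-12) = 30000*(-133) - 3 = -3990000 - 3 = -3990003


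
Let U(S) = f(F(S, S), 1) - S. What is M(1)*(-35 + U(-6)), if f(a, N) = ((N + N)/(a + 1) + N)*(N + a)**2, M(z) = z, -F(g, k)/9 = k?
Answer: 3106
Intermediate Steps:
F(g, k) = -9*k
f(a, N) = (N + a)**2*(N + 2*N/(1 + a)) (f(a, N) = ((2*N)/(1 + a) + N)*(N + a)**2 = (2*N/(1 + a) + N)*(N + a)**2 = (N + 2*N/(1 + a))*(N + a)**2 = (N + a)**2*(N + 2*N/(1 + a)))
U(S) = -S + (1 - 9*S)*(3 - 9*S) (U(S) = 1*(1 - 9*S)**2*(3 - 9*S)/(1 - 9*S) - S = (1 - 9*S)*(3 - 9*S) - S = -S + (1 - 9*S)*(3 - 9*S))
M(1)*(-35 + U(-6)) = 1*(-35 + (3 - 37*(-6) + 81*(-6)**2)) = 1*(-35 + (3 + 222 + 81*36)) = 1*(-35 + (3 + 222 + 2916)) = 1*(-35 + 3141) = 1*3106 = 3106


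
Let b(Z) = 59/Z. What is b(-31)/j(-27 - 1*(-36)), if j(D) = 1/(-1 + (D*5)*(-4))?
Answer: 10679/31 ≈ 344.48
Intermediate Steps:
j(D) = 1/(-1 - 20*D) (j(D) = 1/(-1 + (5*D)*(-4)) = 1/(-1 - 20*D))
b(-31)/j(-27 - 1*(-36)) = (59/(-31))/((-1/(1 + 20*(-27 - 1*(-36))))) = (59*(-1/31))/((-1/(1 + 20*(-27 + 36)))) = -59/(31*((-1/(1 + 20*9)))) = -59/(31*((-1/(1 + 180)))) = -59/(31*((-1/181))) = -59/(31*((-1*1/181))) = -59/(31*(-1/181)) = -59/31*(-181) = 10679/31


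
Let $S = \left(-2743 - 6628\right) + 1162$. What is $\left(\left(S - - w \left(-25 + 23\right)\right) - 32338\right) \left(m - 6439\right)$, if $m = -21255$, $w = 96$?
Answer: $1128225866$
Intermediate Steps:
$S = -8209$ ($S = -9371 + 1162 = -8209$)
$\left(\left(S - - w \left(-25 + 23\right)\right) - 32338\right) \left(m - 6439\right) = \left(\left(-8209 - \left(-1\right) 96 \left(-25 + 23\right)\right) - 32338\right) \left(-21255 - 6439\right) = \left(\left(-8209 - \left(-96\right) \left(-2\right)\right) - 32338\right) \left(-27694\right) = \left(\left(-8209 - 192\right) - 32338\right) \left(-27694\right) = \left(-8401 - 32338\right) \left(-27694\right) = \left(-40739\right) \left(-27694\right) = 1128225866$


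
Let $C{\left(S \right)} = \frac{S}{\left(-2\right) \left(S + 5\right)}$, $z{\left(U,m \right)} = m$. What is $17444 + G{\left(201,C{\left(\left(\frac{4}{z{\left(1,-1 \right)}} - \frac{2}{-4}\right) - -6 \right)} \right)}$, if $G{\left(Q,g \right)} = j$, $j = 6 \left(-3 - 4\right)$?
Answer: $17402$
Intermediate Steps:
$C{\left(S \right)} = \frac{S}{-10 - 2 S}$ ($C{\left(S \right)} = \frac{S}{\left(-2\right) \left(5 + S\right)} = \frac{S}{-10 - 2 S}$)
$j = -42$ ($j = 6 \left(-7\right) = -42$)
$G{\left(Q,g \right)} = -42$
$17444 + G{\left(201,C{\left(\left(\frac{4}{z{\left(1,-1 \right)}} - \frac{2}{-4}\right) - -6 \right)} \right)} = 17444 - 42 = 17402$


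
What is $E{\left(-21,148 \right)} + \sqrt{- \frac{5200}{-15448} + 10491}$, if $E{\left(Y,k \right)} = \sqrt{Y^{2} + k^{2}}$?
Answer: $\sqrt{22345} + \frac{\sqrt{39119686801}}{1931} \approx 251.91$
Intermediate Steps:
$E{\left(-21,148 \right)} + \sqrt{- \frac{5200}{-15448} + 10491} = \sqrt{\left(-21\right)^{2} + 148^{2}} + \sqrt{- \frac{5200}{-15448} + 10491} = \sqrt{441 + 21904} + \sqrt{\left(-5200\right) \left(- \frac{1}{15448}\right) + 10491} = \sqrt{22345} + \sqrt{\frac{650}{1931} + 10491} = \sqrt{22345} + \sqrt{\frac{20258771}{1931}} = \sqrt{22345} + \frac{\sqrt{39119686801}}{1931}$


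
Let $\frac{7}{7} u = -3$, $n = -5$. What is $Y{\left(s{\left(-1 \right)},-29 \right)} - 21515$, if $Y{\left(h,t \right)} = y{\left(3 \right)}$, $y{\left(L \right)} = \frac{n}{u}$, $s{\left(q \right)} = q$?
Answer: $- \frac{64540}{3} \approx -21513.0$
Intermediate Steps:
$u = -3$
$y{\left(L \right)} = \frac{5}{3}$ ($y{\left(L \right)} = - \frac{5}{-3} = \left(-5\right) \left(- \frac{1}{3}\right) = \frac{5}{3}$)
$Y{\left(h,t \right)} = \frac{5}{3}$
$Y{\left(s{\left(-1 \right)},-29 \right)} - 21515 = \frac{5}{3} - 21515 = - \frac{64540}{3}$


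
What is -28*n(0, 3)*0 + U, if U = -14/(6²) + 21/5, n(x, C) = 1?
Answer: 343/90 ≈ 3.8111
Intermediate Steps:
U = 343/90 (U = -14/36 + 21*(⅕) = -14*1/36 + 21/5 = -7/18 + 21/5 = 343/90 ≈ 3.8111)
-28*n(0, 3)*0 + U = -28*0 + 343/90 = 0 + 343/90 = 343/90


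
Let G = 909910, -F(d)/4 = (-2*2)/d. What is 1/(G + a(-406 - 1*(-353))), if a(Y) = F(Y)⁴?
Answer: 7890481/7179627632246 ≈ 1.0990e-6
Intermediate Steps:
F(d) = 16/d (F(d) = -4*(-2*2)/d = -(-16)/d = 16/d)
a(Y) = 65536/Y⁴ (a(Y) = (16/Y)⁴ = 65536/Y⁴)
1/(G + a(-406 - 1*(-353))) = 1/(909910 + 65536/(-406 - 1*(-353))⁴) = 1/(909910 + 65536/(-406 + 353)⁴) = 1/(909910 + 65536/(-53)⁴) = 1/(909910 + 65536*(1/7890481)) = 1/(909910 + 65536/7890481) = 1/(7179627632246/7890481) = 7890481/7179627632246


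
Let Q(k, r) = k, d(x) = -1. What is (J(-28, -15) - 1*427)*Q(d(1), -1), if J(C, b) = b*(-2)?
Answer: 397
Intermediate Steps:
J(C, b) = -2*b
(J(-28, -15) - 1*427)*Q(d(1), -1) = (-2*(-15) - 1*427)*(-1) = (30 - 427)*(-1) = -397*(-1) = 397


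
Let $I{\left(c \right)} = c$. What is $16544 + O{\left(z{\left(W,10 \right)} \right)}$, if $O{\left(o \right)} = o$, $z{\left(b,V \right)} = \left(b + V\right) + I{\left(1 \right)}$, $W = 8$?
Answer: $16563$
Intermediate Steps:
$z{\left(b,V \right)} = 1 + V + b$ ($z{\left(b,V \right)} = \left(b + V\right) + 1 = \left(V + b\right) + 1 = 1 + V + b$)
$16544 + O{\left(z{\left(W,10 \right)} \right)} = 16544 + \left(1 + 10 + 8\right) = 16544 + 19 = 16563$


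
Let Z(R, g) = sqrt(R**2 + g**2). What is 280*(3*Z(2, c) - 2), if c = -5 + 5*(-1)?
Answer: -560 + 1680*sqrt(26) ≈ 8006.4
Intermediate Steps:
c = -10 (c = -5 - 5 = -10)
280*(3*Z(2, c) - 2) = 280*(3*sqrt(2**2 + (-10)**2) - 2) = 280*(3*sqrt(4 + 100) - 2) = 280*(3*sqrt(104) - 2) = 280*(3*(2*sqrt(26)) - 2) = 280*(6*sqrt(26) - 2) = 280*(-2 + 6*sqrt(26)) = -560 + 1680*sqrt(26)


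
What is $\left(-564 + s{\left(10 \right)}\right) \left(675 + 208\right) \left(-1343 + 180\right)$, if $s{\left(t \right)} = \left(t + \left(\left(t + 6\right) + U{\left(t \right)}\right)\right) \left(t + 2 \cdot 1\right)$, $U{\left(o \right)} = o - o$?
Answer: $258786108$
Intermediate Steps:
$U{\left(o \right)} = 0$
$s{\left(t \right)} = \left(2 + t\right) \left(6 + 2 t\right)$ ($s{\left(t \right)} = \left(t + \left(\left(t + 6\right) + 0\right)\right) \left(t + 2 \cdot 1\right) = \left(t + \left(\left(6 + t\right) + 0\right)\right) \left(t + 2\right) = \left(t + \left(6 + t\right)\right) \left(2 + t\right) = \left(6 + 2 t\right) \left(2 + t\right) = \left(2 + t\right) \left(6 + 2 t\right)$)
$\left(-564 + s{\left(10 \right)}\right) \left(675 + 208\right) \left(-1343 + 180\right) = \left(-564 + \left(12 + 2 \cdot 10^{2} + 10 \cdot 10\right)\right) \left(675 + 208\right) \left(-1343 + 180\right) = \left(-564 + \left(12 + 2 \cdot 100 + 100\right)\right) 883 \left(-1163\right) = \left(-564 + \left(12 + 200 + 100\right)\right) 883 \left(-1163\right) = \left(-564 + 312\right) 883 \left(-1163\right) = \left(-252\right) 883 \left(-1163\right) = \left(-222516\right) \left(-1163\right) = 258786108$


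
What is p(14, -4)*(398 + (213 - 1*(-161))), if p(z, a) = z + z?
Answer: 21616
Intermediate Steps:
p(z, a) = 2*z
p(14, -4)*(398 + (213 - 1*(-161))) = (2*14)*(398 + (213 - 1*(-161))) = 28*(398 + (213 + 161)) = 28*(398 + 374) = 28*772 = 21616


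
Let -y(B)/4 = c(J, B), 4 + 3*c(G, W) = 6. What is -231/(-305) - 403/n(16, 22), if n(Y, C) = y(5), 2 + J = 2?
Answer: 370593/2440 ≈ 151.88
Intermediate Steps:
J = 0 (J = -2 + 2 = 0)
c(G, W) = ⅔ (c(G, W) = -4/3 + (⅓)*6 = -4/3 + 2 = ⅔)
y(B) = -8/3 (y(B) = -4*⅔ = -8/3)
n(Y, C) = -8/3
-231/(-305) - 403/n(16, 22) = -231/(-305) - 403/(-8/3) = -231*(-1/305) - 403*(-3/8) = 231/305 + 1209/8 = 370593/2440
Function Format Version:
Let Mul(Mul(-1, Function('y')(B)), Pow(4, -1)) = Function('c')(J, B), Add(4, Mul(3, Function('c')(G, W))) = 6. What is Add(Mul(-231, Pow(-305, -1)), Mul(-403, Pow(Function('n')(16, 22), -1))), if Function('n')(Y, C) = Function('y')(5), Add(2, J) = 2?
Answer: Rational(370593, 2440) ≈ 151.88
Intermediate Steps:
J = 0 (J = Add(-2, 2) = 0)
Function('c')(G, W) = Rational(2, 3) (Function('c')(G, W) = Add(Rational(-4, 3), Mul(Rational(1, 3), 6)) = Add(Rational(-4, 3), 2) = Rational(2, 3))
Function('y')(B) = Rational(-8, 3) (Function('y')(B) = Mul(-4, Rational(2, 3)) = Rational(-8, 3))
Function('n')(Y, C) = Rational(-8, 3)
Add(Mul(-231, Pow(-305, -1)), Mul(-403, Pow(Function('n')(16, 22), -1))) = Add(Mul(-231, Pow(-305, -1)), Mul(-403, Pow(Rational(-8, 3), -1))) = Add(Mul(-231, Rational(-1, 305)), Mul(-403, Rational(-3, 8))) = Add(Rational(231, 305), Rational(1209, 8)) = Rational(370593, 2440)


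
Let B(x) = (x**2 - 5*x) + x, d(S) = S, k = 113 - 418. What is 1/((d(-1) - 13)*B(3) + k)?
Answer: -1/263 ≈ -0.0038023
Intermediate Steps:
k = -305
B(x) = x**2 - 4*x
1/((d(-1) - 13)*B(3) + k) = 1/((-1 - 13)*(3*(-4 + 3)) - 305) = 1/(-42*(-1) - 305) = 1/(-14*(-3) - 305) = 1/(42 - 305) = 1/(-263) = -1/263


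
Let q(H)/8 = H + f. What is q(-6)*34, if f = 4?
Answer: -544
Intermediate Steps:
q(H) = 32 + 8*H (q(H) = 8*(H + 4) = 8*(4 + H) = 32 + 8*H)
q(-6)*34 = (32 + 8*(-6))*34 = (32 - 48)*34 = -16*34 = -544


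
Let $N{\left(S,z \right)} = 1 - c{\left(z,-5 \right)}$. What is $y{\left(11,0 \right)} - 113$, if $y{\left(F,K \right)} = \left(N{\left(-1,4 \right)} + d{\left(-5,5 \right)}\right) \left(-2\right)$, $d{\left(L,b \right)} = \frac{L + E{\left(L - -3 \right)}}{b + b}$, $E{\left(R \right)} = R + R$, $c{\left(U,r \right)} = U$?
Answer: $- \frac{526}{5} \approx -105.2$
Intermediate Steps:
$N{\left(S,z \right)} = 1 - z$
$E{\left(R \right)} = 2 R$
$d{\left(L,b \right)} = \frac{6 + 3 L}{2 b}$ ($d{\left(L,b \right)} = \frac{L + 2 \left(L - -3\right)}{b + b} = \frac{L + 2 \left(L + 3\right)}{2 b} = \left(L + 2 \left(3 + L\right)\right) \frac{1}{2 b} = \left(L + \left(6 + 2 L\right)\right) \frac{1}{2 b} = \left(6 + 3 L\right) \frac{1}{2 b} = \frac{6 + 3 L}{2 b}$)
$y{\left(F,K \right)} = \frac{39}{5}$ ($y{\left(F,K \right)} = \left(\left(1 - 4\right) + \frac{3 \left(2 - 5\right)}{2 \cdot 5}\right) \left(-2\right) = \left(\left(1 - 4\right) + \frac{3}{2} \cdot \frac{1}{5} \left(-3\right)\right) \left(-2\right) = \left(-3 - \frac{9}{10}\right) \left(-2\right) = \left(- \frac{39}{10}\right) \left(-2\right) = \frac{39}{5}$)
$y{\left(11,0 \right)} - 113 = \frac{39}{5} - 113 = - \frac{526}{5}$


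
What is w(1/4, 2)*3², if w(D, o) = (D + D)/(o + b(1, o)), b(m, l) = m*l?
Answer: 9/8 ≈ 1.1250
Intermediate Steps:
b(m, l) = l*m
w(D, o) = D/o (w(D, o) = (D + D)/(o + o*1) = (2*D)/(o + o) = (2*D)/((2*o)) = (2*D)*(1/(2*o)) = D/o)
w(1/4, 2)*3² = (1/(4*2))*3² = ((¼)*(½))*9 = (⅛)*9 = 9/8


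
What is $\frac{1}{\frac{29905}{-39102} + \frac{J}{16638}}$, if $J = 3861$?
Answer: $- \frac{54214923}{28882214} \approx -1.8771$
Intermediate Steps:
$\frac{1}{\frac{29905}{-39102} + \frac{J}{16638}} = \frac{1}{\frac{29905}{-39102} + \frac{3861}{16638}} = \frac{1}{29905 \left(- \frac{1}{39102}\right) + 3861 \cdot \frac{1}{16638}} = \frac{1}{- \frac{29905}{39102} + \frac{1287}{5546}} = \frac{1}{- \frac{28882214}{54214923}} = - \frac{54214923}{28882214}$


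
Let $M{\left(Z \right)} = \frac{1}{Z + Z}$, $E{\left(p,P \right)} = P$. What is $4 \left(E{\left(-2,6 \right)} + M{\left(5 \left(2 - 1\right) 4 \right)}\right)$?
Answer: $\frac{241}{10} \approx 24.1$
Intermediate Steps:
$M{\left(Z \right)} = \frac{1}{2 Z}$
$4 \left(E{\left(-2,6 \right)} + M{\left(5 \left(2 - 1\right) 4 \right)}\right) = 4 \left(6 + \frac{1}{2 \cdot 5 \left(2 - 1\right) 4}\right) = 4 \left(6 + \frac{1}{2 \cdot 5 \cdot 1 \cdot 4}\right) = 4 \left(6 + \frac{1}{2 \cdot 5 \cdot 4}\right) = 4 \left(6 + \frac{1}{2 \cdot 20}\right) = 4 \left(6 + \frac{1}{2} \cdot \frac{1}{20}\right) = 4 \left(6 + \frac{1}{40}\right) = 4 \cdot \frac{241}{40} = \frac{241}{10}$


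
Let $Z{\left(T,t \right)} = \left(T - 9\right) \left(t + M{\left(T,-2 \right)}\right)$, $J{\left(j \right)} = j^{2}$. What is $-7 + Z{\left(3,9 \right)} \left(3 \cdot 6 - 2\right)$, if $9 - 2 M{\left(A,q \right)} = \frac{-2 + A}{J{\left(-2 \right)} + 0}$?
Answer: $-1291$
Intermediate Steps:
$M{\left(A,q \right)} = \frac{19}{4} - \frac{A}{8}$ ($M{\left(A,q \right)} = \frac{9}{2} - \frac{\left(-2 + A\right) \frac{1}{\left(-2\right)^{2} + 0}}{2} = \frac{9}{2} - \frac{\left(-2 + A\right) \frac{1}{4 + 0}}{2} = \frac{9}{2} - \frac{\left(-2 + A\right) \frac{1}{4}}{2} = \frac{9}{2} - \frac{- \frac{1}{2} + \frac{A}{4}}{2} = \frac{9}{2} - \left(- \frac{1}{4} + \frac{A}{8}\right) = \frac{19}{4} - \frac{A}{8}$)
$Z{\left(T,t \right)} = \left(-9 + T\right) \left(\frac{19}{4} + t - \frac{T}{8}\right)$ ($Z{\left(T,t \right)} = \left(T - 9\right) \left(t - \left(- \frac{19}{4} + \frac{T}{8}\right)\right) = \left(-9 + T\right) \left(\frac{19}{4} + t - \frac{T}{8}\right)$)
$-7 + Z{\left(3,9 \right)} \left(3 \cdot 6 - 2\right) = -7 + \left(- \frac{171}{4} - 81 - \frac{3^{2}}{8} + \frac{47}{8} \cdot 3 + 3 \cdot 9\right) \left(3 \cdot 6 - 2\right) = -7 + \left(- \frac{171}{4} - 81 - \frac{9}{8} + \frac{141}{8} + 27\right) \left(18 - 2\right) = -7 + \left(- \frac{171}{4} - 81 - \frac{9}{8} + \frac{141}{8} + 27\right) 16 = -7 - 1284 = -1291$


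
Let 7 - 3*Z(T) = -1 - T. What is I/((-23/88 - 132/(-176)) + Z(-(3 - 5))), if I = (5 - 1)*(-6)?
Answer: -6336/1009 ≈ -6.2795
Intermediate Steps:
Z(T) = 8/3 + T/3 (Z(T) = 7/3 - (-1 - T)/3 = 7/3 + (1/3 + T/3) = 8/3 + T/3)
I = -24 (I = 4*(-6) = -24)
I/((-23/88 - 132/(-176)) + Z(-(3 - 5))) = -24/((-23/88 - 132/(-176)) + (8/3 + (-(3 - 5))/3)) = -24/((-23*1/88 - 132*(-1/176)) + (8/3 + (-1*(-2))/3)) = -24/((-23/88 + 3/4) + (8/3 + (1/3)*2)) = -24/(43/88 + (8/3 + 2/3)) = -24/(43/88 + 10/3) = -24/1009/264 = -24*264/1009 = -6336/1009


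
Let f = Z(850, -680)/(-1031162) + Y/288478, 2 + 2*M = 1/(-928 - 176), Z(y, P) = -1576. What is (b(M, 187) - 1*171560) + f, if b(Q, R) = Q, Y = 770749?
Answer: -28170235598711729219/164202088392672 ≈ -1.7156e+5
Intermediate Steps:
M = -2209/2208 (M = -1 + 1/(2*(-928 - 176)) = -1 + (1/2)/(-1104) = -1 + (1/2)*(-1/1104) = -1 - 1/2208 = -2209/2208 ≈ -1.0005)
f = 397610860833/148733775718 (f = -1576/(-1031162) + 770749/288478 = -1576*(-1/1031162) + 770749*(1/288478) = 788/515581 + 770749/288478 = 397610860833/148733775718 ≈ 2.6733)
(b(M, 187) - 1*171560) + f = (-2209/2208 - 1*171560) + 397610860833/148733775718 = (-2209/2208 - 171560) + 397610860833/148733775718 = -378806689/2208 + 397610860833/148733775718 = -28170235598711729219/164202088392672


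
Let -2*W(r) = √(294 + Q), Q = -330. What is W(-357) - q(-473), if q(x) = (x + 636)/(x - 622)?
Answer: 163/1095 - 3*I ≈ 0.14886 - 3.0*I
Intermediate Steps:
q(x) = (636 + x)/(-622 + x)
W(r) = -3*I (W(r) = -√(294 - 330)/2 = -3*I)
W(-357) - q(-473) = -3*I - (636 - 473)/(-622 - 473) = -3*I - 163/(-1095) = -3*I - (-1)*163/1095 = -3*I - 1*(-163/1095) = -3*I + 163/1095 = 163/1095 - 3*I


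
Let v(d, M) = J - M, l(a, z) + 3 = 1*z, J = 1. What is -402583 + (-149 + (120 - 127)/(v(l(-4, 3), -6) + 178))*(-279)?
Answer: -66785267/185 ≈ -3.6100e+5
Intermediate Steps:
l(a, z) = -3 + z (l(a, z) = -3 + 1*z = -3 + z)
v(d, M) = 1 - M
-402583 + (-149 + (120 - 127)/(v(l(-4, 3), -6) + 178))*(-279) = -402583 + (-149 + (120 - 127)/((1 - 1*(-6)) + 178))*(-279) = -402583 + (-149 - 7/((1 + 6) + 178))*(-279) = -402583 + (-149 - 7/(7 + 178))*(-279) = -402583 + (-149 - 7/185)*(-279) = -402583 - 27572/185*(-279) = -402583 + 7692588/185 = -66785267/185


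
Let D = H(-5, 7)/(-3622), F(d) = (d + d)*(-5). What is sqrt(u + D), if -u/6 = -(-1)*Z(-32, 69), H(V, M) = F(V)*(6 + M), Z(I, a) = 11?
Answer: I*sqrt(217050161)/1811 ≈ 8.1351*I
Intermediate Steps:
F(d) = -10*d (F(d) = (2*d)*(-5) = -10*d)
H(V, M) = -10*V*(6 + M) (H(V, M) = (-10*V)*(6 + M) = -10*V*(6 + M))
D = -325/1811 (D = -10*(-5)*(6 + 7)/(-3622) = -10*(-5)*13*(-1/3622) = 650*(-1/3622) = -325/1811 ≈ -0.17946)
u = -66 (u = -(-6)*(-1*11) = -(-6)*(-11) = -6*11 = -66)
sqrt(u + D) = sqrt(-66 - 325/1811) = sqrt(-119851/1811) = I*sqrt(217050161)/1811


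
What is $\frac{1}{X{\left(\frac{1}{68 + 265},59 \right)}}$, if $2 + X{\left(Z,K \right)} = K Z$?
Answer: $- \frac{333}{607} \approx -0.5486$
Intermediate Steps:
$X{\left(Z,K \right)} = -2 + K Z$
$\frac{1}{X{\left(\frac{1}{68 + 265},59 \right)}} = \frac{1}{-2 + \frac{59}{68 + 265}} = \frac{1}{-2 + \frac{59}{333}} = \frac{1}{- \frac{607}{333}} = - \frac{333}{607}$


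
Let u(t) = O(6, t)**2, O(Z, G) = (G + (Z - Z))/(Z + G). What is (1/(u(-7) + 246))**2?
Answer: 1/87025 ≈ 1.1491e-5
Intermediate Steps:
O(Z, G) = G/(G + Z) (O(Z, G) = (G + 0)/(G + Z) = G/(G + Z))
u(t) = t**2/(6 + t)**2 (u(t) = (t/(t + 6))**2 = (t/(6 + t))**2 = t**2/(6 + t)**2)
(1/(u(-7) + 246))**2 = (1/((-7)**2/(6 - 7)**2 + 246))**2 = (1/(49/(-1)**2 + 246))**2 = (1/(49*1 + 246))**2 = (1/(49 + 246))**2 = (1/295)**2 = 1/87025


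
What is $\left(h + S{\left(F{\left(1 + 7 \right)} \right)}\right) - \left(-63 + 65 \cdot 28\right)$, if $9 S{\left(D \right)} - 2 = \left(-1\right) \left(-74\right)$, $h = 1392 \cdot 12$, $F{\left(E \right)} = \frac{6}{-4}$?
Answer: $\frac{134599}{9} \approx 14955.0$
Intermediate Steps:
$F{\left(E \right)} = - \frac{3}{2}$ ($F{\left(E \right)} = 6 \left(- \frac{1}{4}\right) = - \frac{3}{2}$)
$h = 16704$
$S{\left(D \right)} = \frac{76}{9}$ ($S{\left(D \right)} = \frac{2}{9} + \frac{\left(-1\right) \left(-74\right)}{9} = \frac{2}{9} + \frac{1}{9} \cdot 74 = \frac{2}{9} + \frac{74}{9} = \frac{76}{9}$)
$\left(h + S{\left(F{\left(1 + 7 \right)} \right)}\right) - \left(-63 + 65 \cdot 28\right) = \left(16704 + \frac{76}{9}\right) - \left(-63 + 65 \cdot 28\right) = \frac{150412}{9} - \left(-63 + 1820\right) = \frac{150412}{9} - 1757 = \frac{134599}{9}$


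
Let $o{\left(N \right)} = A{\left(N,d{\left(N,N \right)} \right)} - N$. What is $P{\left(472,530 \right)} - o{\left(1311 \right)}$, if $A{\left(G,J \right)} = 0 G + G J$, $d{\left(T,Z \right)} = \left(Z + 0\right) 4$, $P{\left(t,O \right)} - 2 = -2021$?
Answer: $-6875592$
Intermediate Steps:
$P{\left(t,O \right)} = -2019$ ($P{\left(t,O \right)} = 2 - 2021 = -2019$)
$d{\left(T,Z \right)} = 4 Z$ ($d{\left(T,Z \right)} = Z 4 = 4 Z$)
$A{\left(G,J \right)} = G J$ ($A{\left(G,J \right)} = 0 + G J = G J$)
$o{\left(N \right)} = - N + 4 N^{2}$ ($o{\left(N \right)} = N 4 N - N = 4 N^{2} - N = - N + 4 N^{2}$)
$P{\left(472,530 \right)} - o{\left(1311 \right)} = -2019 - 1311 \left(-1 + 4 \cdot 1311\right) = -2019 - 1311 \left(-1 + 5244\right) = -2019 - 1311 \cdot 5243 = -2019 - 6873573 = -6875592$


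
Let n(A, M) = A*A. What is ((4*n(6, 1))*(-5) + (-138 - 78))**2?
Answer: 876096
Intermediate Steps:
n(A, M) = A**2
((4*n(6, 1))*(-5) + (-138 - 78))**2 = ((4*6**2)*(-5) + (-138 - 78))**2 = ((4*36)*(-5) - 216)**2 = (144*(-5) - 216)**2 = (-720 - 216)**2 = (-936)**2 = 876096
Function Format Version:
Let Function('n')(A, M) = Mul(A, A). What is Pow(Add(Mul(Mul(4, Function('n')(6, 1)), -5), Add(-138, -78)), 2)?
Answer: 876096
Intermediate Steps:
Function('n')(A, M) = Pow(A, 2)
Pow(Add(Mul(Mul(4, Function('n')(6, 1)), -5), Add(-138, -78)), 2) = Pow(Add(Mul(Mul(4, Pow(6, 2)), -5), Add(-138, -78)), 2) = Pow(Add(Mul(Mul(4, 36), -5), -216), 2) = Pow(Add(Mul(144, -5), -216), 2) = Pow(Add(-720, -216), 2) = Pow(-936, 2) = 876096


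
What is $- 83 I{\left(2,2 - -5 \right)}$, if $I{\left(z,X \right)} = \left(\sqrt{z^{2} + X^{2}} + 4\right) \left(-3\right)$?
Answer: $996 + 249 \sqrt{53} \approx 2808.7$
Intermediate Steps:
$I{\left(z,X \right)} = -12 - 3 \sqrt{X^{2} + z^{2}}$ ($I{\left(z,X \right)} = \left(\sqrt{X^{2} + z^{2}} + 4\right) \left(-3\right) = \left(4 + \sqrt{X^{2} + z^{2}}\right) \left(-3\right) = -12 - 3 \sqrt{X^{2} + z^{2}}$)
$- 83 I{\left(2,2 - -5 \right)} = - 83 \left(-12 - 3 \sqrt{\left(2 - -5\right)^{2} + 2^{2}}\right) = - 83 \left(-12 - 3 \sqrt{\left(2 + 5\right)^{2} + 4}\right) = - 83 \left(-12 - 3 \sqrt{7^{2} + 4}\right) = - 83 \left(-12 - 3 \sqrt{49 + 4}\right) = - 83 \left(-12 - 3 \sqrt{53}\right) = 996 + 249 \sqrt{53}$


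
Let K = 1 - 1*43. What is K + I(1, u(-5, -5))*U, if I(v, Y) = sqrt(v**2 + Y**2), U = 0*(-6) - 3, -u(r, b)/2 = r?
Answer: -42 - 3*sqrt(101) ≈ -72.150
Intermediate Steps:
u(r, b) = -2*r
U = -3 (U = 0 - 3 = -3)
K = -42 (K = 1 - 43 = -42)
I(v, Y) = sqrt(Y**2 + v**2)
K + I(1, u(-5, -5))*U = -42 + sqrt((-2*(-5))**2 + 1**2)*(-3) = -42 + sqrt(10**2 + 1)*(-3) = -42 + sqrt(100 + 1)*(-3) = -42 + sqrt(101)*(-3) = -42 - 3*sqrt(101)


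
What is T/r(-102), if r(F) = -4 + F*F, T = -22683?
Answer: -22683/10400 ≈ -2.1811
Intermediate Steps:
r(F) = -4 + F²
T/r(-102) = -22683/(-4 + (-102)²) = -22683/(-4 + 10404) = -22683/10400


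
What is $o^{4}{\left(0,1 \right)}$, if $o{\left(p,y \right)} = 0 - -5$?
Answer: $625$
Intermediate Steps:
$o{\left(p,y \right)} = 5$ ($o{\left(p,y \right)} = 0 + 5 = 5$)
$o^{4}{\left(0,1 \right)} = 5^{4} = 625$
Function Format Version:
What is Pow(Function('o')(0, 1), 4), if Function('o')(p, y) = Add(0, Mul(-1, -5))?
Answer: 625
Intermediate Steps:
Function('o')(p, y) = 5 (Function('o')(p, y) = Add(0, 5) = 5)
Pow(Function('o')(0, 1), 4) = Pow(5, 4) = 625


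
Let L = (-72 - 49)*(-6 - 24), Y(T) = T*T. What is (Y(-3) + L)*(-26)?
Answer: -94614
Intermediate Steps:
Y(T) = T**2
L = 3630 (L = -121*(-30) = 3630)
(Y(-3) + L)*(-26) = ((-3)**2 + 3630)*(-26) = (9 + 3630)*(-26) = 3639*(-26) = -94614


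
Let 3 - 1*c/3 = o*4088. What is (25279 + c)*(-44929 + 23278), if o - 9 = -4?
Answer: 780128832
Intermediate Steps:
o = 5 (o = 9 - 4 = 5)
c = -61311 (c = 9 - 15*4088 = 9 - 3*20440 = 9 - 61320 = -61311)
(25279 + c)*(-44929 + 23278) = (25279 - 61311)*(-44929 + 23278) = -36032*(-21651) = 780128832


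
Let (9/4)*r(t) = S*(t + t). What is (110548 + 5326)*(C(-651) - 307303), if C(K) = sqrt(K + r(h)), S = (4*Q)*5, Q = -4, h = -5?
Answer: -35608427822 + 115874*I*sqrt(2659)/3 ≈ -3.5608e+10 + 1.9917e+6*I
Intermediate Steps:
S = -80 (S = (4*(-4))*5 = -16*5 = -80)
r(t) = -640*t/9 (r(t) = 4*(-80*(t + t))/9 = 4*(-160*t)/9 = -640*t/9)
C(K) = sqrt(3200/9 + K) (C(K) = sqrt(K - 640/9*(-5)) = sqrt(K + 3200/9) = sqrt(3200/9 + K))
(110548 + 5326)*(C(-651) - 307303) = (110548 + 5326)*(sqrt(3200 + 9*(-651))/3 - 307303) = 115874*(sqrt(3200 - 5859)/3 - 307303) = 115874*(sqrt(-2659)/3 - 307303) = 115874*((I*sqrt(2659))/3 - 307303) = 115874*(I*sqrt(2659)/3 - 307303) = 115874*(-307303 + I*sqrt(2659)/3) = -35608427822 + 115874*I*sqrt(2659)/3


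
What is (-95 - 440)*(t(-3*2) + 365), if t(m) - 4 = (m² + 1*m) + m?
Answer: -210255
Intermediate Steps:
t(m) = 4 + m² + 2*m (t(m) = 4 + ((m² + 1*m) + m) = 4 + ((m² + m) + m) = 4 + ((m + m²) + m) = 4 + (m² + 2*m) = 4 + m² + 2*m)
(-95 - 440)*(t(-3*2) + 365) = (-95 - 440)*((4 + (-3*2)² + 2*(-3*2)) + 365) = -535*((4 + (-6)² + 2*(-6)) + 365) = -535*((4 + 36 - 12) + 365) = -535*(28 + 365) = -535*393 = -210255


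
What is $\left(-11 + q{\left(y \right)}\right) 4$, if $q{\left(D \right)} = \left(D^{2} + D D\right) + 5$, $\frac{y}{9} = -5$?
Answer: $16176$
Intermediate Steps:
$y = -45$ ($y = 9 \left(-5\right) = -45$)
$q{\left(D \right)} = 5 + 2 D^{2}$ ($q{\left(D \right)} = \left(D^{2} + D^{2}\right) + 5 = 2 D^{2} + 5 = 5 + 2 D^{2}$)
$\left(-11 + q{\left(y \right)}\right) 4 = \left(-11 + \left(5 + 2 \left(-45\right)^{2}\right)\right) 4 = \left(-11 + \left(5 + 2 \cdot 2025\right)\right) 4 = \left(-11 + \left(5 + 4050\right)\right) 4 = \left(-11 + 4055\right) 4 = 4044 \cdot 4 = 16176$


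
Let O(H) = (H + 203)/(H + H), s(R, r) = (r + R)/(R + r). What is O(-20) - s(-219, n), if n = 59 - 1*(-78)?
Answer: -223/40 ≈ -5.5750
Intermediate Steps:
n = 137 (n = 59 + 78 = 137)
s(R, r) = 1 (s(R, r) = (R + r)/(R + r) = 1)
O(H) = (203 + H)/(2*H) (O(H) = (203 + H)/((2*H)) = (203 + H)*(1/(2*H)) = (203 + H)/(2*H))
O(-20) - s(-219, n) = (½)*(203 - 20)/(-20) - 1*1 = (½)*(-1/20)*183 - 1 = -183/40 - 1 = -223/40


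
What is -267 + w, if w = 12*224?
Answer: 2421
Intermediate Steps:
w = 2688
-267 + w = -267 + 2688 = 2421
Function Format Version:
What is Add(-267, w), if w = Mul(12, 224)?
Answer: 2421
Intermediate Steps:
w = 2688
Add(-267, w) = Add(-267, 2688) = 2421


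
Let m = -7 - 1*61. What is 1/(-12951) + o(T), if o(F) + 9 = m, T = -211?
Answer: -997228/12951 ≈ -77.000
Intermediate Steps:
m = -68 (m = -7 - 61 = -68)
o(F) = -77 (o(F) = -9 - 68 = -77)
1/(-12951) + o(T) = 1/(-12951) - 77 = -1/12951 - 77 = -997228/12951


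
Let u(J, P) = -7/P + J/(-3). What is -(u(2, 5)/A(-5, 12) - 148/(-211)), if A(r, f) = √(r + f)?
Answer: -148/211 + 31*√7/105 ≈ 0.079705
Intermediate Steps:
A(r, f) = √(f + r)
u(J, P) = -7/P - J/3 (u(J, P) = -7/P + J*(-⅓) = -7/P - J/3)
-(u(2, 5)/A(-5, 12) - 148/(-211)) = -((-7/5 - ⅓*2)/(√(12 - 5)) - 148/(-211)) = -((-7*⅕ - ⅔)/(√7) - 148*(-1/211)) = -((-7/5 - ⅔)*(√7/7) + 148/211) = -(-31*√7/105 + 148/211) = -(148/211 - 31*√7/105) = -148/211 + 31*√7/105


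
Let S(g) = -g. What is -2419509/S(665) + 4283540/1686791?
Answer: 4084054559719/1121716015 ≈ 3640.9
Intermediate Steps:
-2419509/S(665) + 4283540/1686791 = -2419509/((-1*665)) + 4283540/1686791 = -2419509/(-665) + 4283540*(1/1686791) = -2419509*(-1/665) + 4283540/1686791 = 2419509/665 + 4283540/1686791 = 4084054559719/1121716015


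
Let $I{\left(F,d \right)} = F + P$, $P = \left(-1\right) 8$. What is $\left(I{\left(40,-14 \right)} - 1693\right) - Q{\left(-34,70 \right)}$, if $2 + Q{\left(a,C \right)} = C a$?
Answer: $721$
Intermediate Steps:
$Q{\left(a,C \right)} = -2 + C a$
$P = -8$
$I{\left(F,d \right)} = -8 + F$ ($I{\left(F,d \right)} = F - 8 = -8 + F$)
$\left(I{\left(40,-14 \right)} - 1693\right) - Q{\left(-34,70 \right)} = \left(\left(-8 + 40\right) - 1693\right) - \left(-2 + 70 \left(-34\right)\right) = \left(32 - 1693\right) - \left(-2 - 2380\right) = -1661 - -2382 = -1661 + 2382 = 721$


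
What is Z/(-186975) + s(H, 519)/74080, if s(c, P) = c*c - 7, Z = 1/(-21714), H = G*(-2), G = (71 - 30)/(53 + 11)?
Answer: -2227700779013/30798127013068800 ≈ -7.2332e-5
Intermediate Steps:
G = 41/64 ≈ 0.64063
H = -41/32 (H = (41/64)*(-2) = -41/32 ≈ -1.2813)
Z = -1/21714 ≈ -4.6053e-5
s(c, P) = -7 + c² (s(c, P) = c² - 7 = -7 + c²)
Z/(-186975) + s(H, 519)/74080 = -1/21714/(-186975) + (-7 + (-41/32)²)/74080 = -1/21714*(-1/186975) + (-7 + 1681/1024)*(1/74080) = 1/4059975150 - 5487/1024*1/74080 = 1/4059975150 - 5487/75857920 = -2227700779013/30798127013068800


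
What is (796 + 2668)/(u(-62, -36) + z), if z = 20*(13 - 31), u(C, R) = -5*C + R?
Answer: -1732/43 ≈ -40.279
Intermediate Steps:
u(C, R) = R - 5*C
z = -360 (z = 20*(-18) = -360)
(796 + 2668)/(u(-62, -36) + z) = (796 + 2668)/((-36 - 5*(-62)) - 360) = 3464/((-36 + 310) - 360) = 3464/(274 - 360) = 3464/(-86) = 3464*(-1/86) = -1732/43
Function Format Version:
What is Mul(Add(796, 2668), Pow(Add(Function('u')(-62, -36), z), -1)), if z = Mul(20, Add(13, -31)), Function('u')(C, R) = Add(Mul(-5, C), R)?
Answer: Rational(-1732, 43) ≈ -40.279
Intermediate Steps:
Function('u')(C, R) = Add(R, Mul(-5, C))
z = -360 (z = Mul(20, -18) = -360)
Mul(Add(796, 2668), Pow(Add(Function('u')(-62, -36), z), -1)) = Mul(Add(796, 2668), Pow(Add(Add(-36, Mul(-5, -62)), -360), -1)) = Mul(3464, Pow(Add(Add(-36, 310), -360), -1)) = Mul(3464, Pow(Add(274, -360), -1)) = Mul(3464, Pow(-86, -1)) = Mul(3464, Rational(-1, 86)) = Rational(-1732, 43)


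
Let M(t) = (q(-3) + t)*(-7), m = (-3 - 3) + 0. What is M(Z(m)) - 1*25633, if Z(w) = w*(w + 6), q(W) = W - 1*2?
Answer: -25598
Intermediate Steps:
q(W) = -2 + W (q(W) = W - 2 = -2 + W)
m = -6 (m = -6 + 0 = -6)
Z(w) = w*(6 + w)
M(t) = 35 - 7*t (M(t) = ((-2 - 3) + t)*(-7) = (-5 + t)*(-7) = 35 - 7*t)
M(Z(m)) - 1*25633 = (35 - (-42)*(6 - 6)) - 1*25633 = (35 - (-42)*0) - 25633 = (35 - 7*0) - 25633 = (35 + 0) - 25633 = 35 - 25633 = -25598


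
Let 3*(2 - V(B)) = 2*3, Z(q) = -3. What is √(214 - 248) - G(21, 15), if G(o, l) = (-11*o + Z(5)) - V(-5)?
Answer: 234 + I*√34 ≈ 234.0 + 5.831*I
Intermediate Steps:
V(B) = 0 (V(B) = 2 - 2*3/3 = 2 - ⅓*6 = 2 - 2 = 0)
G(o, l) = -3 - 11*o (G(o, l) = (-11*o - 3) - 1*0 = (-3 - 11*o) + 0 = -3 - 11*o)
√(214 - 248) - G(21, 15) = √(214 - 248) - (-3 - 11*21) = √(-34) - (-3 - 231) = I*√34 - 1*(-234) = I*√34 + 234 = 234 + I*√34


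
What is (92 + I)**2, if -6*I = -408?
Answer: 25600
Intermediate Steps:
I = 68 (I = -1/6*(-408) = 68)
(92 + I)**2 = (92 + 68)**2 = 160**2 = 25600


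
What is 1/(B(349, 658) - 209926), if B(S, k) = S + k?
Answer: -1/208919 ≈ -4.7865e-6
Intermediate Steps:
1/(B(349, 658) - 209926) = 1/((349 + 658) - 209926) = 1/(1007 - 209926) = 1/(-208919) = -1/208919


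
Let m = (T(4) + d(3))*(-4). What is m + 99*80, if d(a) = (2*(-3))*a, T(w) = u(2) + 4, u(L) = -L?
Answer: 7984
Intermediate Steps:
T(w) = 2 (T(w) = -1*2 + 4 = -2 + 4 = 2)
d(a) = -6*a
m = 64 (m = (2 - 6*3)*(-4) = (2 - 18)*(-4) = -16*(-4) = 64)
m + 99*80 = 64 + 99*80 = 64 + 7920 = 7984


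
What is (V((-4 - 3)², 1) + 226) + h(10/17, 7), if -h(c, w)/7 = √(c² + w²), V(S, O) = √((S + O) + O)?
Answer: 226 + √51 - 7*√14261/17 ≈ 183.97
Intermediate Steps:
V(S, O) = √(S + 2*O) (V(S, O) = √((O + S) + O) = √(S + 2*O))
h(c, w) = -7*√(c² + w²)
(V((-4 - 3)², 1) + 226) + h(10/17, 7) = (√((-4 - 3)² + 2*1) + 226) - 7*√((10/17)² + 7²) = (√((-7)² + 2) + 226) - 7*√((10*(1/17))² + 49) = (√(49 + 2) + 226) - 7*√((10/17)² + 49) = (√51 + 226) - 7*√(100/289 + 49) = (226 + √51) - 7*√14261/17 = 226 + √51 - 7*√14261/17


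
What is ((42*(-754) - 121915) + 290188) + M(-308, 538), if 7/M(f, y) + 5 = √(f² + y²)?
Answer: 52494979250/384283 + 14*√96077/384283 ≈ 1.3661e+5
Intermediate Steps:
M(f, y) = 7/(-5 + √(f² + y²))
((42*(-754) - 121915) + 290188) + M(-308, 538) = ((42*(-754) - 121915) + 290188) + 7/(-5 + √((-308)² + 538²)) = ((-31668 - 121915) + 290188) + 7/(-5 + √(94864 + 289444)) = (-153583 + 290188) + 7/(-5 + √384308) = 136605 + 7/(-5 + 2*√96077)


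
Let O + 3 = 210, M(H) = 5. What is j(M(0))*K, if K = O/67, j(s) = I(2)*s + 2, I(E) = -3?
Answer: -2691/67 ≈ -40.164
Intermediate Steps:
O = 207 (O = -3 + 210 = 207)
j(s) = 2 - 3*s (j(s) = -3*s + 2 = 2 - 3*s)
K = 207/67 ≈ 3.0896
j(M(0))*K = (2 - 3*5)*(207/67) = (2 - 15)*(207/67) = -13*207/67 = -2691/67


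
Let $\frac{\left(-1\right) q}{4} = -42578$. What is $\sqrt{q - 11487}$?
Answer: $5 \sqrt{6353} \approx 398.53$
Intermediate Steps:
$q = 170312$ ($q = \left(-4\right) \left(-42578\right) = 170312$)
$\sqrt{q - 11487} = \sqrt{170312 - 11487} = \sqrt{158825} = 5 \sqrt{6353}$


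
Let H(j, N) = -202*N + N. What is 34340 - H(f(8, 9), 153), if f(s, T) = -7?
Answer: 65093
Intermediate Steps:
H(j, N) = -201*N
34340 - H(f(8, 9), 153) = 34340 - (-201)*153 = 34340 - 1*(-30753) = 34340 + 30753 = 65093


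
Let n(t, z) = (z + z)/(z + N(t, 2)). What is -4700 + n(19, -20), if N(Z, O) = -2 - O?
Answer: -14095/3 ≈ -4698.3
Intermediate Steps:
n(t, z) = 2*z/(-4 + z) (n(t, z) = (z + z)/(z + (-2 - 1*2)) = (2*z)/(z + (-2 - 2)) = (2*z)/(z - 4) = (2*z)/(-4 + z) = 2*z/(-4 + z))
-4700 + n(19, -20) = -4700 + 2*(-20)/(-4 - 20) = -4700 + 2*(-20)/(-24) = -4700 + 2*(-20)*(-1/24) = -4700 + 5/3 = -14095/3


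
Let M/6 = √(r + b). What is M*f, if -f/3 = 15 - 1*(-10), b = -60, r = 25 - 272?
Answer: -450*I*√307 ≈ -7884.6*I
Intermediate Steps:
r = -247
M = 6*I*√307 (M = 6*√(-247 - 60) = 6*√(-307) = 6*(I*√307) = 6*I*√307 ≈ 105.13*I)
f = -75 (f = -3*(15 - 1*(-10)) = -3*(15 + 10) = -3*25 = -75)
M*f = (6*I*√307)*(-75) = -450*I*√307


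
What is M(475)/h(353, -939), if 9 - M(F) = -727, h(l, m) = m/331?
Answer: -243616/939 ≈ -259.44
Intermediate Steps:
h(l, m) = m/331 (h(l, m) = m*(1/331) = m/331)
M(F) = 736 (M(F) = 9 - 1*(-727) = 9 + 727 = 736)
M(475)/h(353, -939) = 736/(((1/331)*(-939))) = 736/(-939/331) = 736*(-331/939) = -243616/939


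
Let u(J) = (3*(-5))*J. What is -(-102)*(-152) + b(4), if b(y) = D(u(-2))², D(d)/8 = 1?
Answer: -15440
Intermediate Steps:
u(J) = -15*J
D(d) = 8 (D(d) = 8*1 = 8)
b(y) = 64 (b(y) = 8² = 64)
-(-102)*(-152) + b(4) = -(-102)*(-152) + 64 = -102*152 + 64 = -15504 + 64 = -15440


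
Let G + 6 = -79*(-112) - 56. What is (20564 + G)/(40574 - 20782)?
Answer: 14675/9896 ≈ 1.4829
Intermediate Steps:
G = 8786 (G = -6 + (-79*(-112) - 56) = -6 + (8848 - 56) = -6 + 8792 = 8786)
(20564 + G)/(40574 - 20782) = (20564 + 8786)/(40574 - 20782) = 29350/19792 = 29350*(1/19792) = 14675/9896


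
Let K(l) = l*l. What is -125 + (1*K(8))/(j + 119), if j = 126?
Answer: -30561/245 ≈ -124.74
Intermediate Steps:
K(l) = l²
-125 + (1*K(8))/(j + 119) = -125 + (1*8²)/(126 + 119) = -125 + (1*64)/245 = -125 + (1/245)*64 = -125 + 64/245 = -30561/245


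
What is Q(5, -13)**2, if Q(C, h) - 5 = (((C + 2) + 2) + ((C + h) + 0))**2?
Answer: 36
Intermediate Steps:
Q(C, h) = 5 + (4 + h + 2*C)**2 (Q(C, h) = 5 + (((C + 2) + 2) + ((C + h) + 0))**2 = 5 + (((2 + C) + 2) + (C + h))**2 = 5 + ((4 + C) + (C + h))**2 = 5 + (4 + h + 2*C)**2)
Q(5, -13)**2 = (5 + (4 - 13 + 2*5)**2)**2 = (5 + (4 - 13 + 10)**2)**2 = (5 + 1**2)**2 = (5 + 1)**2 = 6**2 = 36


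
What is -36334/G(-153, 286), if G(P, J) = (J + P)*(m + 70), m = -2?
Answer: -18167/4522 ≈ -4.0175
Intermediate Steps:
G(P, J) = 68*J + 68*P (G(P, J) = (J + P)*(-2 + 70) = (J + P)*68 = 68*J + 68*P)
-36334/G(-153, 286) = -36334/(68*286 + 68*(-153)) = -36334/(19448 - 10404) = -36334/9044 = -36334*1/9044 = -18167/4522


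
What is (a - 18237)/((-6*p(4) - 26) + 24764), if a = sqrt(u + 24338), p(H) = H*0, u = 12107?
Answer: -6079/8246 + sqrt(36445)/24738 ≈ -0.72949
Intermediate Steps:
p(H) = 0
a = sqrt(36445) (a = sqrt(12107 + 24338) = sqrt(36445) ≈ 190.91)
(a - 18237)/((-6*p(4) - 26) + 24764) = (sqrt(36445) - 18237)/((-6*0 - 26) + 24764) = (-18237 + sqrt(36445))/((0 - 26) + 24764) = (-18237 + sqrt(36445))/(-26 + 24764) = (-18237 + sqrt(36445))/24738 = (-18237 + sqrt(36445))*(1/24738) = -6079/8246 + sqrt(36445)/24738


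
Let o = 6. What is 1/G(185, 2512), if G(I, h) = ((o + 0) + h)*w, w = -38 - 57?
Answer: -1/239210 ≈ -4.1804e-6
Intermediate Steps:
w = -95
G(I, h) = -570 - 95*h (G(I, h) = ((6 + 0) + h)*(-95) = (6 + h)*(-95) = -570 - 95*h)
1/G(185, 2512) = 1/(-570 - 95*2512) = 1/(-570 - 238640) = 1/(-239210) = -1/239210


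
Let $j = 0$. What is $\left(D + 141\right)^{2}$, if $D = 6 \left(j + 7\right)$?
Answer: $33489$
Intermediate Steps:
$D = 42$ ($D = 6 \left(0 + 7\right) = 6 \cdot 7 = 42$)
$\left(D + 141\right)^{2} = \left(42 + 141\right)^{2} = 183^{2} = 33489$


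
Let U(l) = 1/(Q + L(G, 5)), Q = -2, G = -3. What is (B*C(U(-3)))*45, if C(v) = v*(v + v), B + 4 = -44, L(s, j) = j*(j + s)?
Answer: -135/2 ≈ -67.500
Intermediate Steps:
B = -48 (B = -4 - 44 = -48)
U(l) = ⅛ (U(l) = 1/(-2 + 5*(5 - 3)) = 1/(-2 + 5*2) = 1/(-2 + 10) = 1/8 = ⅛)
C(v) = 2*v² (C(v) = v*(2*v) = 2*v²)
(B*C(U(-3)))*45 = -96*(⅛)²*45 = -96/64*45 = -48*1/32*45 = -3/2*45 = -135/2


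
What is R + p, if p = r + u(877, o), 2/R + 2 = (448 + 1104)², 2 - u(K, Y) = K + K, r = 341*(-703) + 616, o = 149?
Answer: -290078777508/1204351 ≈ -2.4086e+5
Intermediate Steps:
r = -239107 (r = -239723 + 616 = -239107)
u(K, Y) = 2 - 2*K (u(K, Y) = 2 - (K + K) = 2 - 2*K)
R = 1/1204351 (R = 2/(-2 + (448 + 1104)²) = 2/(-2 + 1552²) = 2/(-2 + 2408704) = 2/2408702 = 2*(1/2408702) = 1/1204351 ≈ 8.3032e-7)
p = -240859 (p = -239107 + (2 - 2*877) = -239107 + (2 - 1754) = -239107 - 1752 = -240859)
R + p = 1/1204351 - 240859 = -290078777508/1204351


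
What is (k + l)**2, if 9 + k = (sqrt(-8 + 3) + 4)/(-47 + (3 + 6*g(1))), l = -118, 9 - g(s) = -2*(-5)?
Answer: (6354 + I*sqrt(5))**2/2500 ≈ 16149.0 + 11.366*I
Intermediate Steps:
g(s) = -1 (g(s) = 9 - (-2)*(-5) = 9 - 1*10 = 9 - 10 = -1)
k = -227/25 - I*sqrt(5)/50 (k = -9 + (sqrt(-8 + 3) + 4)/(-47 + (3 + 6*(-1))) = -9 + (sqrt(-5) + 4)/(-47 + (3 - 6)) = -9 + (I*sqrt(5) + 4)/(-47 - 3) = -9 + (4 + I*sqrt(5))/(-50) = -9 + (4 + I*sqrt(5))*(-1/50) = -9 + (-2/25 - I*sqrt(5)/50) = -227/25 - I*sqrt(5)/50 ≈ -9.08 - 0.044721*I)
(k + l)**2 = ((-227/25 - I*sqrt(5)/50) - 118)**2 = (-3177/25 - I*sqrt(5)/50)**2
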